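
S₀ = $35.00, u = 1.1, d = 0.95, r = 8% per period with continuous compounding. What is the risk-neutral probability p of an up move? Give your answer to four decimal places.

p = 0.8886

Risk-neutral probability p = (e^0.08 − 0.95)/(1.1 − 0.95) = 0.1333/0.1500 = 0.8886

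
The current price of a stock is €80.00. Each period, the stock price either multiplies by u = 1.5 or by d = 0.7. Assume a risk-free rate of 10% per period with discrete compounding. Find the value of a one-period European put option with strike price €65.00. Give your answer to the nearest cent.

Risk-neutral probability p = (1 + 0.1 − 0.7)/(1.5 − 0.7) = 0.4000/0.8000 = 0.5000
Terminal stock prices: S_u = 120, S_d = 56
Terminal payoffs (K − S): max(-55, 0) = 0, max(9, 0) = 9
Node 0 (S = 80): V_0 = 1/1.1·[0.5000·0.0000 + 0.5000·9.0000] = 4.0909

€4.09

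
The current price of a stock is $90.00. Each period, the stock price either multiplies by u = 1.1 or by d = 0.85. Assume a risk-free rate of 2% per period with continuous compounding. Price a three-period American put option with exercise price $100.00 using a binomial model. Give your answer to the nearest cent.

Risk-neutral probability p = (e^0.02 − 0.85)/(1.1 − 0.85) = 0.1702/0.2500 = 0.6808
Terminal stock prices: S_uuu = 119.8, S_uud = 92.57, S_udd = 71.53, S_ddd = 55.27
Terminal payoffs (K − S): max(-19.79, 0) = 0, max(7.435, 0) = 7.435, max(28.47, 0) = 28.47, max(44.73, 0) = 44.73
Node uu (S = 108.9): continuation = e^(−0.02)·[0.6808·0.0000 + 0.3192·7.4350] = 2.3262; exercise value = 0.0000 ≤ continuation, so V_uu = 2.3262
Node ud (S = 84.15): continuation = e^(−0.02)·[0.6808·7.4350 + 0.3192·28.4725] = 13.8699; exercise value = 15.8500 > continuation, so V_ud = 15.8500 (exercise)
Node dd (S = 65.02): continuation = e^(−0.02)·[0.6808·28.4725 + 0.3192·44.7288] = 32.9949; exercise value = 34.9750 > continuation, so V_dd = 34.9750 (exercise)
Node u (S = 99): continuation = e^(−0.02)·[0.6808·2.3262 + 0.3192·15.8500] = 6.5114; exercise value = 1.0000 ≤ continuation, so V_u = 6.5114
Node d (S = 76.5): continuation = e^(−0.02)·[0.6808·15.8500 + 0.3192·34.9750] = 21.5199; exercise value = 23.5000 > continuation, so V_d = 23.5000 (exercise)
Node 0 (S = 90): continuation = e^(−0.02)·[0.6808·6.5114 + 0.3192·23.5000] = 11.6978; exercise value = 10.0000 ≤ continuation, so V_0 = 11.6978

$11.70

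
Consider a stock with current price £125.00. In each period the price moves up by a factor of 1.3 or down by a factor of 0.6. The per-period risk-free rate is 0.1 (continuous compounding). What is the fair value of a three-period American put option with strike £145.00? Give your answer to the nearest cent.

£27.40

Risk-neutral probability p = (e^0.1 − 0.6)/(1.3 − 0.6) = 0.5052/0.7000 = 0.7217
Terminal stock prices: S_uuu = 274.6, S_uud = 126.8, S_udd = 58.5, S_ddd = 27
Terminal payoffs (K − S): max(-129.6, 0) = 0, max(18.25, 0) = 18.25, max(86.5, 0) = 86.5, max(118, 0) = 118
Node uu (S = 211.3): continuation = e^(−0.1)·[0.7217·0.0000 + 0.2783·18.2500] = 4.5961; exercise value = 0.0000 ≤ continuation, so V_uu = 4.5961
Node ud (S = 97.5): continuation = e^(−0.1)·[0.7217·18.2500 + 0.2783·86.5000] = 33.7014; exercise value = 47.5000 > continuation, so V_ud = 47.5000 (exercise)
Node dd (S = 45): continuation = e^(−0.1)·[0.7217·86.5000 + 0.2783·118.0000] = 86.2014; exercise value = 100.0000 > continuation, so V_dd = 100.0000 (exercise)
Node u (S = 162.5): continuation = e^(−0.1)·[0.7217·4.5961 + 0.2783·47.5000] = 14.9637; exercise value = 0.0000 ≤ continuation, so V_u = 14.9637
Node d (S = 75): continuation = e^(−0.1)·[0.7217·47.5000 + 0.2783·100.0000] = 56.2014; exercise value = 70.0000 > continuation, so V_d = 70.0000 (exercise)
Node 0 (S = 125): continuation = e^(−0.1)·[0.7217·14.9637 + 0.2783·70.0000] = 27.4001; exercise value = 20.0000 ≤ continuation, so V_0 = 27.4001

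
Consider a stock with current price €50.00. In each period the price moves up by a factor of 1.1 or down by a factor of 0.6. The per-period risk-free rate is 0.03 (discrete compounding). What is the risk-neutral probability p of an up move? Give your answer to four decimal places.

Risk-neutral probability p = (1 + 0.03 − 0.6)/(1.1 − 0.6) = 0.4300/0.5000 = 0.8600

p = 0.8600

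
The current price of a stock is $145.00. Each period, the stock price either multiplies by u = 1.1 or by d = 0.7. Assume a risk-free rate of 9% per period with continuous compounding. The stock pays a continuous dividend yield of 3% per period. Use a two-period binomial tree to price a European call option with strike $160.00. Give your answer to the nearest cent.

$10.56

Per-period risk-free factor R = e^0.09 = 1.0942; dividend-adjusted growth = e^(0.09−0.03) = 1.0618.
Risk-neutral probability p = (1.0618 − 0.7)/(1.1 − 0.7) = 0.3618/0.4000 = 0.9046
Terminal stock prices: S_uu = 175.5, S_ud = 111.6, S_dd = 71.05
Terminal payoffs (S − K): max(15.45, 0) = 15.45, max(-48.35, 0) = 0, max(-88.95, 0) = 0
Node u (S = 159.5): V_u = e^(−0.09)·[0.9046·15.4500 + 0.0954·0.0000] = 12.7730
Node d (S = 101.5): V_d = e^(−0.09)·[0.9046·0.0000 + 0.0954·0.0000] = 0.0000
Node 0 (S = 145): V_0 = e^(−0.09)·[0.9046·12.7730 + 0.0954·0.0000] = 10.5599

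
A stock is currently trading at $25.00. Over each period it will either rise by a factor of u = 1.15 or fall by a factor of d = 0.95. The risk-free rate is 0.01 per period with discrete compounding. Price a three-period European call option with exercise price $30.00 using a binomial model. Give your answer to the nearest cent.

Risk-neutral probability p = (1 + 0.01 − 0.95)/(1.15 − 0.95) = 0.0600/0.2000 = 0.3000
Terminal stock prices: S_uuu = 38.02, S_uud = 31.41, S_udd = 25.95, S_ddd = 21.43
Terminal payoffs (S − K): max(8.022, 0) = 8.022, max(1.409, 0) = 1.409, max(-4.053, 0) = 0, max(-8.566, 0) = 0
Node uu (S = 33.06): V_uu = 1/1.01·[0.3000·8.0219 + 0.7000·1.4094] = 3.3595
Node ud (S = 27.31): V_ud = 1/1.01·[0.3000·1.4094 + 0.7000·0.0000] = 0.4186
Node dd (S = 22.56): V_dd = 1/1.01·[0.3000·0.0000 + 0.7000·0.0000] = 0.0000
Node u (S = 28.75): V_u = 1/1.01·[0.3000·3.3595 + 0.7000·0.4186] = 1.2880
Node d (S = 23.75): V_d = 1/1.01·[0.3000·0.4186 + 0.7000·0.0000] = 0.1243
Node 0 (S = 25): V_0 = 1/1.01·[0.3000·1.2880 + 0.7000·0.1243] = 0.4688

$0.47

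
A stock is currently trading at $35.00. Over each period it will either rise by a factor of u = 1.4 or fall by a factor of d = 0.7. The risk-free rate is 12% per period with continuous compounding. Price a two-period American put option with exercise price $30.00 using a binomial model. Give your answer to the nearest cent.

$1.90

Risk-neutral probability p = (e^0.12 − 0.7)/(1.4 − 0.7) = 0.4275/0.7000 = 0.6107
Terminal stock prices: S_uu = 68.6, S_ud = 34.3, S_dd = 17.15
Terminal payoffs (K − S): max(-38.6, 0) = 0, max(-4.3, 0) = 0, max(12.85, 0) = 12.85
Node u (S = 49): continuation = e^(−0.12)·[0.6107·0.0000 + 0.3893·0.0000] = 0.0000; exercise value = 0.0000 ≤ continuation, so V_u = 0.0000
Node d (S = 24.5): continuation = e^(−0.12)·[0.6107·0.0000 + 0.3893·12.8500] = 4.4367; exercise value = 5.5000 > continuation, so V_d = 5.5000 (exercise)
Node 0 (S = 35): continuation = e^(−0.12)·[0.6107·0.0000 + 0.3893·5.5000] = 1.8990; exercise value = 0.0000 ≤ continuation, so V_0 = 1.8990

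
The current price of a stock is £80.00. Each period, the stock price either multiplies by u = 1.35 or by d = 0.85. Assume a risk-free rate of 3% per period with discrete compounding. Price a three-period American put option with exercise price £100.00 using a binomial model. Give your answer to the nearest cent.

£22.85

Risk-neutral probability p = (1 + 0.03 − 0.85)/(1.35 − 0.85) = 0.1800/0.5000 = 0.3600
Terminal stock prices: S_uuu = 196.8, S_uud = 123.9, S_udd = 78.03, S_ddd = 49.13
Terminal payoffs (K − S): max(-96.83, 0) = 0, max(-23.93, 0) = 0, max(21.97, 0) = 21.97, max(50.87, 0) = 50.87
Node uu (S = 145.8): continuation = 1/1.03·[0.3600·0.0000 + 0.6400·0.0000] = 0.0000; exercise value = 0.0000 ≤ continuation, so V_uu = 0.0000
Node ud (S = 91.8): continuation = 1/1.03·[0.3600·0.0000 + 0.6400·21.9700] = 13.6513; exercise value = 8.2000 ≤ continuation, so V_ud = 13.6513
Node dd (S = 57.8): continuation = 1/1.03·[0.3600·21.9700 + 0.6400·50.8700] = 39.2874; exercise value = 42.2000 > continuation, so V_dd = 42.2000 (exercise)
Node u (S = 108): continuation = 1/1.03·[0.3600·0.0000 + 0.6400·13.6513] = 8.4823; exercise value = 0.0000 ≤ continuation, so V_u = 8.4823
Node d (S = 68): continuation = 1/1.03·[0.3600·13.6513 + 0.6400·42.2000] = 30.9927; exercise value = 32.0000 > continuation, so V_d = 32.0000 (exercise)
Node 0 (S = 80): continuation = 1/1.03·[0.3600·8.4823 + 0.6400·32.0000] = 22.8482; exercise value = 20.0000 ≤ continuation, so V_0 = 22.8482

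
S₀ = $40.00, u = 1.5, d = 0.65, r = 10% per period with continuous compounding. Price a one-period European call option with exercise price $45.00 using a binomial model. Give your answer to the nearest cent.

Risk-neutral probability p = (e^0.1 − 0.65)/(1.5 − 0.65) = 0.4552/0.8500 = 0.5355
Terminal stock prices: S_u = 60, S_d = 26
Terminal payoffs (S − K): max(15, 0) = 15, max(-19, 0) = 0
Node 0 (S = 40): V_0 = e^(−0.1)·[0.5355·15.0000 + 0.4645·0.0000] = 7.2680

$7.27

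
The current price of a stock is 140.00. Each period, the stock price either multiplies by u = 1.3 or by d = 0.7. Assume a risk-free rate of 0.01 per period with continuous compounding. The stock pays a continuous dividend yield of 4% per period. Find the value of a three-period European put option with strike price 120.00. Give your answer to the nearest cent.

Per-period risk-free factor R = e^0.01 = 1.0101; dividend-adjusted growth = e^(0.01−0.04) = 0.9704.
Risk-neutral probability p = (0.9704 − 0.7)/(1.3 − 0.7) = 0.2704/0.6000 = 0.4507
Terminal stock prices: S_uuu = 307.6, S_uud = 165.6, S_udd = 89.18, S_ddd = 48.02
Terminal payoffs (K − S): max(-187.6, 0) = 0, max(-45.62, 0) = 0, max(30.82, 0) = 30.82, max(71.98, 0) = 71.98
Node uu (S = 236.6): V_uu = e^(−0.01)·[0.4507·0.0000 + 0.5493·0.0000] = 0.0000
Node ud (S = 127.4): V_ud = e^(−0.01)·[0.4507·0.0000 + 0.5493·30.8200] = 16.7597
Node dd (S = 68.6): V_dd = e^(−0.01)·[0.4507·30.8200 + 0.5493·71.9800] = 52.8958
Node u (S = 182): V_u = e^(−0.01)·[0.4507·0.0000 + 0.5493·16.7597] = 9.1138
Node d (S = 98): V_d = e^(−0.01)·[0.4507·16.7597 + 0.5493·52.8958] = 36.2435
Node 0 (S = 140): V_0 = e^(−0.01)·[0.4507·9.1138 + 0.5493·36.2435] = 23.7760

23.78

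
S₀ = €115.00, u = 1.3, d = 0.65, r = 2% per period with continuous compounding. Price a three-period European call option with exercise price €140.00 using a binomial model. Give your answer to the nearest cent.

€19.60

Risk-neutral probability p = (e^0.02 − 0.65)/(1.3 − 0.65) = 0.3702/0.6500 = 0.5695
Terminal stock prices: S_uuu = 252.7, S_uud = 126.3, S_udd = 63.16, S_ddd = 31.58
Terminal payoffs (S − K): max(112.7, 0) = 112.7, max(-13.67, 0) = 0, max(-76.84, 0) = 0, max(-108.4, 0) = 0
Node uu (S = 194.4): V_uu = e^(−0.02)·[0.5695·112.6550 + 0.4305·0.0000] = 62.8911
Node ud (S = 97.17): V_ud = e^(−0.02)·[0.5695·0.0000 + 0.4305·0.0000] = 0.0000
Node dd (S = 48.59): V_dd = e^(−0.02)·[0.5695·0.0000 + 0.4305·0.0000] = 0.0000
Node u (S = 149.5): V_u = e^(−0.02)·[0.5695·62.8911 + 0.4305·0.0000] = 35.1098
Node d (S = 74.75): V_d = e^(−0.02)·[0.5695·0.0000 + 0.4305·0.0000] = 0.0000
Node 0 (S = 115): V_0 = e^(−0.02)·[0.5695·35.1098 + 0.4305·0.0000] = 19.6005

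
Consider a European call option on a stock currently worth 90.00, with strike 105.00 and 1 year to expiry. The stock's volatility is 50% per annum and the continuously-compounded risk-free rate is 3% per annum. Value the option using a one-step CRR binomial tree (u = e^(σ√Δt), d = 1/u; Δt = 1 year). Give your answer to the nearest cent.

17.13

CRR parameters: u = e^(σ√Δt) = e^(0.5·√1) = 1.6487, d = 1/u = 0.6065
Per-period rate: rΔt = 0.03·1 = 0.03, so R = e^0.03 = 1.0305
Risk-neutral probability p = (e^0.03 − 0.6065)/(1.6487 − 0.6065) = 0.4239/1.0422 = 0.4068
Terminal stock prices: S_u = 148.4, S_d = 54.59
Terminal payoffs (S − K): max(43.38, 0) = 43.38, max(-50.41, 0) = 0
Node 0 (S = 90): V_0 = e^(−0.03)·[0.4068·43.3849 + 0.5932·0.0000] = 17.1258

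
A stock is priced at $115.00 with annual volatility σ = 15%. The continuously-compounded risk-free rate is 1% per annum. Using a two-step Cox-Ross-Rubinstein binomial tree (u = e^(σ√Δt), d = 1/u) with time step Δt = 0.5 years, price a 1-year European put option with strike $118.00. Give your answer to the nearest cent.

CRR parameters: u = e^(σ√Δt) = e^(0.15·√0.5) = 1.1119, d = 1/u = 0.8994
Per-period rate: rΔt = 0.01·0.5 = 0.005, so R = e^0.005 = 1.0050
Risk-neutral probability p = (e^0.005 − 0.8994)/(1.1119 − 0.8994) = 0.1056/0.2125 = 0.4971
Terminal stock prices: S_uu = 142.2, S_ud = 115, S_dd = 93.02
Terminal payoffs (K − S): max(-24.18, 0) = 0, max(3, 0) = 3, max(24.98, 0) = 24.98
Node u (S = 127.9): V_u = e^(−0.005)·[0.4971·0.0000 + 0.5029·3.0000] = 1.5012
Node d (S = 103.4): V_d = e^(−0.005)·[0.4971·3.0000 + 0.5029·24.9813] = 13.9845
Node 0 (S = 115): V_0 = e^(−0.005)·[0.4971·1.5012 + 0.5029·13.9845] = 7.7403

$7.74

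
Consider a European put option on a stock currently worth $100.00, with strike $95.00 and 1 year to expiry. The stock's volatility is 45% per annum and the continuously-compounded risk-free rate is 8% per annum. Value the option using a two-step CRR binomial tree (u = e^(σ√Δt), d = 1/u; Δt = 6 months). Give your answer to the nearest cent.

$10.34

CRR parameters: u = e^(σ√Δt) = e^(0.45·√0.5) = 1.3746, d = 1/u = 0.7275
Per-period rate: rΔt = 0.08·0.5 = 0.04, so R = e^0.04 = 1.0408
Risk-neutral probability p = (e^0.04 − 0.7275)/(1.3746 − 0.7275) = 0.3134/0.6472 = 0.4842
Terminal stock prices: S_uu = 189, S_ud = 100, S_dd = 52.92
Terminal payoffs (K − S): max(-93.97, 0) = 0, max(-5, 0) = 0, max(42.08, 0) = 42.08
Node u (S = 137.5): V_u = e^(−0.04)·[0.4842·0.0000 + 0.5158·0.0000] = 0.0000
Node d (S = 72.75): V_d = e^(−0.04)·[0.4842·0.0000 + 0.5158·42.0804] = 20.8551
Node 0 (S = 100): V_0 = e^(−0.04)·[0.4842·0.0000 + 0.5158·20.8551] = 10.3358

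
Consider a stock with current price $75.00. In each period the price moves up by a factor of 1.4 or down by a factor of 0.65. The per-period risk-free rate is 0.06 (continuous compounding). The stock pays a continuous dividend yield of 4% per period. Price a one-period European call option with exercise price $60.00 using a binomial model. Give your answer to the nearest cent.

Per-period risk-free factor R = e^0.06 = 1.0618; dividend-adjusted growth = e^(0.06−0.04) = 1.0202.
Risk-neutral probability p = (1.0202 − 0.65)/(1.4 − 0.65) = 0.3702/0.7500 = 0.4936
Terminal stock prices: S_u = 105, S_d = 48.75
Terminal payoffs (S − K): max(45, 0) = 45, max(-11.25, 0) = 0
Node 0 (S = 75): V_0 = e^(−0.06)·[0.4936·45.0000 + 0.5064·0.0000] = 20.9185

$20.92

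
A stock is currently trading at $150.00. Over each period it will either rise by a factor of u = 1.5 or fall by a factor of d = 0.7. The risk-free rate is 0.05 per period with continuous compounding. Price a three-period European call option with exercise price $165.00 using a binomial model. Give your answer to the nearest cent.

Risk-neutral probability p = (e^0.05 − 0.7)/(1.5 − 0.7) = 0.3513/0.8000 = 0.4391
Terminal stock prices: S_uuu = 506.2, S_uud = 236.2, S_udd = 110.2, S_ddd = 51.45
Terminal payoffs (S − K): max(341.2, 0) = 341.2, max(71.25, 0) = 71.25, max(-54.75, 0) = 0, max(-113.6, 0) = 0
Node uu (S = 337.5): V_uu = e^(−0.05)·[0.4391·341.2500 + 0.5609·71.2500] = 180.5471
Node ud (S = 157.5): V_ud = e^(−0.05)·[0.4391·71.2500 + 0.5609·0.0000] = 29.7593
Node dd (S = 73.5): V_dd = e^(−0.05)·[0.4391·0.0000 + 0.5609·0.0000] = 0.0000
Node u (S = 225): V_u = e^(−0.05)·[0.4391·180.5471 + 0.5609·29.7593] = 91.2881
Node d (S = 105): V_d = e^(−0.05)·[0.4391·29.7593 + 0.5609·0.0000] = 12.4297
Node 0 (S = 150): V_0 = e^(−0.05)·[0.4391·91.2881 + 0.5609·12.4297] = 44.7606

$44.76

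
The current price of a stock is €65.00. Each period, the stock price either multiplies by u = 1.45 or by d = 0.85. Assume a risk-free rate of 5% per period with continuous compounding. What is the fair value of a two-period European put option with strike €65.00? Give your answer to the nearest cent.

€7.21

Risk-neutral probability p = (e^0.05 − 0.85)/(1.45 − 0.85) = 0.2013/0.6000 = 0.3355
Terminal stock prices: S_uu = 136.7, S_ud = 80.11, S_dd = 46.96
Terminal payoffs (K − S): max(-71.66, 0) = 0, max(-15.11, 0) = 0, max(18.04, 0) = 18.04
Node u (S = 94.25): V_u = e^(−0.05)·[0.3355·0.0000 + 0.6645·0.0000] = 0.0000
Node d (S = 55.25): V_d = e^(−0.05)·[0.3355·0.0000 + 0.6645·18.0375] = 11.4022
Node 0 (S = 65): V_0 = e^(−0.05)·[0.3355·0.0000 + 0.6645·11.4022] = 7.2078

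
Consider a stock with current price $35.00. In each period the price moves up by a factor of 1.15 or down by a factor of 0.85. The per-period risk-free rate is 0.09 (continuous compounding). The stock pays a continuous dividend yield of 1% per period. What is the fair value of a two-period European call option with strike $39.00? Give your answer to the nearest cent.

$3.68

Per-period risk-free factor R = e^0.09 = 1.0942; dividend-adjusted growth = e^(0.09−0.01) = 1.0833.
Risk-neutral probability p = (1.0833 − 0.85)/(1.15 − 0.85) = 0.2333/0.3000 = 0.7776
Terminal stock prices: S_uu = 46.29, S_ud = 34.21, S_dd = 25.29
Terminal payoffs (S − K): max(7.287, 0) = 7.287, max(-4.788, 0) = 0, max(-13.71, 0) = 0
Node u (S = 40.25): V_u = e^(−0.09)·[0.7776·7.2875 + 0.2224·0.0000] = 5.1792
Node d (S = 29.75): V_d = e^(−0.09)·[0.7776·0.0000 + 0.2224·0.0000] = 0.0000
Node 0 (S = 35): V_0 = e^(−0.09)·[0.7776·5.1792 + 0.2224·0.0000] = 3.6808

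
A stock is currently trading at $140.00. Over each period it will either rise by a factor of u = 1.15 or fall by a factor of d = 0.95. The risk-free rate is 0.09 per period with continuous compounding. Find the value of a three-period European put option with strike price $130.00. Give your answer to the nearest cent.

Risk-neutral probability p = (e^0.09 − 0.95)/(1.15 − 0.95) = 0.1442/0.2000 = 0.7209
Terminal stock prices: S_uuu = 212.9, S_uud = 175.9, S_udd = 145.3, S_ddd = 120
Terminal payoffs (K − S): max(-82.92, 0) = 0, max(-45.89, 0) = 0, max(-15.3, 0) = 0, max(9.968, 0) = 9.968
Node uu (S = 185.1): V_uu = e^(−0.09)·[0.7209·0.0000 + 0.2791·0.0000] = 0.0000
Node ud (S = 152.9): V_ud = e^(−0.09)·[0.7209·0.0000 + 0.2791·0.0000] = 0.0000
Node dd (S = 126.3): V_dd = e^(−0.09)·[0.7209·0.0000 + 0.2791·9.9675] = 2.5428
Node u (S = 161): V_u = e^(−0.09)·[0.7209·0.0000 + 0.2791·0.0000] = 0.0000
Node d (S = 133): V_d = e^(−0.09)·[0.7209·0.0000 + 0.2791·2.5428] = 0.6487
Node 0 (S = 140): V_0 = e^(−0.09)·[0.7209·0.0000 + 0.2791·0.6487] = 0.1655

$0.17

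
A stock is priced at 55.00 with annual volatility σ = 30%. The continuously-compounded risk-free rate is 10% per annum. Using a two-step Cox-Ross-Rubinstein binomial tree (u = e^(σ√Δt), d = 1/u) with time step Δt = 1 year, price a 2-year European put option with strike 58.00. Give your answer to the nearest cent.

4.86

CRR parameters: u = e^(σ√Δt) = e^(0.3·√1) = 1.3499, d = 1/u = 0.7408
Per-period rate: rΔt = 0.1·1 = 0.1, so R = e^0.1 = 1.1052
Risk-neutral probability p = (e^0.1 − 0.7408)/(1.3499 − 0.7408) = 0.3644/0.6090 = 0.5982
Terminal stock prices: S_uu = 100.2, S_ud = 55, S_dd = 30.18
Terminal payoffs (K − S): max(-42.22, 0) = 0, max(3, 0) = 3, max(27.82, 0) = 27.82
Node u (S = 74.24): V_u = e^(−0.1)·[0.5982·0.0000 + 0.4018·3.0000] = 1.0906
Node d (S = 40.75): V_d = e^(−0.1)·[0.5982·3.0000 + 0.4018·27.8154] = 11.7356
Node 0 (S = 55): V_0 = e^(−0.1)·[0.5982·1.0906 + 0.4018·11.7356] = 4.8565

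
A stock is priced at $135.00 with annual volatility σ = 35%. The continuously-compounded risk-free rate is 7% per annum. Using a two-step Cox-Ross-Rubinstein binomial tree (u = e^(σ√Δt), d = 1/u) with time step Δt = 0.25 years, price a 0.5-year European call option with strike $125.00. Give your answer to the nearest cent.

$21.32

CRR parameters: u = e^(σ√Δt) = e^(0.35·√0.25) = 1.1912, d = 1/u = 0.8395
Per-period rate: rΔt = 0.07·0.25 = 0.0175, so R = e^0.0175 = 1.0177
Risk-neutral probability p = (e^0.0175 − 0.8395)/(1.1912 − 0.8395) = 0.1782/0.3518 = 0.5065
Terminal stock prices: S_uu = 191.6, S_ud = 135, S_dd = 95.13
Terminal payoffs (S − K): max(66.57, 0) = 66.57, max(10, 0) = 10, max(-29.87, 0) = 0
Node u (S = 160.8): V_u = e^(−0.0175)·[0.5065·66.5741 + 0.4935·10.0000] = 37.9867
Node d (S = 113.3): V_d = e^(−0.0175)·[0.5065·10.0000 + 0.4935·0.0000] = 4.9776
Node 0 (S = 135): V_0 = e^(−0.0175)·[0.5065·37.9867 + 0.4935·4.9776] = 21.3218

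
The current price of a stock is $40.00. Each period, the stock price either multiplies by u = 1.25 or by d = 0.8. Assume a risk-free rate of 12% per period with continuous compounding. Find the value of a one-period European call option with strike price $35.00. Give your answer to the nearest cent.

$9.68

Risk-neutral probability p = (e^0.12 − 0.8)/(1.25 − 0.8) = 0.3275/0.4500 = 0.7278
Terminal stock prices: S_u = 50, S_d = 32
Terminal payoffs (S − K): max(15, 0) = 15, max(-3, 0) = 0
Node 0 (S = 40): V_0 = e^(−0.12)·[0.7278·15.0000 + 0.2722·0.0000] = 9.6821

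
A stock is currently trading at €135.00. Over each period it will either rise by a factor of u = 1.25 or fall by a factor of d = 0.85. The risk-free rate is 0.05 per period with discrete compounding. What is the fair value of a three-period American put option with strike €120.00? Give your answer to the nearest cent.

€5.09

Risk-neutral probability p = (1 + 0.05 − 0.85)/(1.25 − 0.85) = 0.2000/0.4000 = 0.5000
Terminal stock prices: S_uuu = 263.7, S_uud = 179.3, S_udd = 121.9, S_ddd = 82.91
Terminal payoffs (K − S): max(-143.7, 0) = 0, max(-59.3, 0) = 0, max(-1.922, 0) = 0, max(37.09, 0) = 37.09
Node uu (S = 210.9): continuation = 1/1.05·[0.5000·0.0000 + 0.5000·0.0000] = 0.0000; exercise value = 0.0000 ≤ continuation, so V_uu = 0.0000
Node ud (S = 143.4): continuation = 1/1.05·[0.5000·0.0000 + 0.5000·0.0000] = 0.0000; exercise value = 0.0000 ≤ continuation, so V_ud = 0.0000
Node dd (S = 97.54): continuation = 1/1.05·[0.5000·0.0000 + 0.5000·37.0931] = 17.6634; exercise value = 22.4625 > continuation, so V_dd = 22.4625 (exercise)
Node u (S = 168.8): continuation = 1/1.05·[0.5000·0.0000 + 0.5000·0.0000] = 0.0000; exercise value = 0.0000 ≤ continuation, so V_u = 0.0000
Node d (S = 114.8): continuation = 1/1.05·[0.5000·0.0000 + 0.5000·22.4625] = 10.6964; exercise value = 5.2500 ≤ continuation, so V_d = 10.6964
Node 0 (S = 135): continuation = 1/1.05·[0.5000·0.0000 + 0.5000·10.6964] = 5.0935; exercise value = 0.0000 ≤ continuation, so V_0 = 5.0935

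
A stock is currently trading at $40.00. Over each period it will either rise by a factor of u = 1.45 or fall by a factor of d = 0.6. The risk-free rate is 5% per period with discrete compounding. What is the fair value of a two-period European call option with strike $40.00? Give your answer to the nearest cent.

Risk-neutral probability p = (1 + 0.05 − 0.6)/(1.45 − 0.6) = 0.4500/0.8500 = 0.5294
Terminal stock prices: S_uu = 84.1, S_ud = 34.8, S_dd = 14.4
Terminal payoffs (S − K): max(44.1, 0) = 44.1, max(-5.2, 0) = 0, max(-25.6, 0) = 0
Node u (S = 58): V_u = 1/1.05·[0.5294·44.1000 + 0.4706·0.0000] = 22.2353
Node d (S = 24): V_d = 1/1.05·[0.5294·0.0000 + 0.4706·0.0000] = 0.0000
Node 0 (S = 40): V_0 = 1/1.05·[0.5294·22.2353 + 0.4706·0.0000] = 11.2111

$11.21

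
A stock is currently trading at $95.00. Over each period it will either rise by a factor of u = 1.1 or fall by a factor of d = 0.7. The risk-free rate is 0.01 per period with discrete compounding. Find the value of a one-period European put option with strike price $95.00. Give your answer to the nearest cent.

$6.35

Risk-neutral probability p = (1 + 0.01 − 0.7)/(1.1 − 0.7) = 0.3100/0.4000 = 0.7750
Terminal stock prices: S_u = 104.5, S_d = 66.5
Terminal payoffs (K − S): max(-9.5, 0) = 0, max(28.5, 0) = 28.5
Node 0 (S = 95): V_0 = 1/1.01·[0.7750·0.0000 + 0.2250·28.5000] = 6.3490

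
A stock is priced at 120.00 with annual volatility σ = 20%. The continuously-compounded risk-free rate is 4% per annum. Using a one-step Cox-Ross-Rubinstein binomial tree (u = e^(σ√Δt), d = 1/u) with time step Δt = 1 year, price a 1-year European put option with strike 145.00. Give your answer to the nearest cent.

20.15

CRR parameters: u = e^(σ√Δt) = e^(0.2·√1) = 1.2214, d = 1/u = 0.8187
Per-period rate: rΔt = 0.04·1 = 0.04, so R = e^0.04 = 1.0408
Risk-neutral probability p = (e^0.04 − 0.8187)/(1.2214 − 0.8187) = 0.2221/0.4027 = 0.5515
Terminal stock prices: S_u = 146.6, S_d = 98.25
Terminal payoffs (K − S): max(-1.568, 0) = 0, max(46.75, 0) = 46.75
Node 0 (S = 120): V_0 = e^(−0.04)·[0.5515·0.0000 + 0.4485·46.7523] = 20.1455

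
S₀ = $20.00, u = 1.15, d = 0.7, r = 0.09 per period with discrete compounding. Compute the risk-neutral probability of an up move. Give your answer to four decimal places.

p = 0.8667

Risk-neutral probability p = (1 + 0.09 − 0.7)/(1.15 − 0.7) = 0.3900/0.4500 = 0.8667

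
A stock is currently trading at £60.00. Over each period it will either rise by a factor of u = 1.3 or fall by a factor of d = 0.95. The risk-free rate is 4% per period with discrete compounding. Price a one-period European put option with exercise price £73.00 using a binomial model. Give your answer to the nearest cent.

Risk-neutral probability p = (1 + 0.04 − 0.95)/(1.3 − 0.95) = 0.0900/0.3500 = 0.2571
Terminal stock prices: S_u = 78, S_d = 57
Terminal payoffs (K − S): max(-5, 0) = 0, max(16, 0) = 16
Node 0 (S = 60): V_0 = 1/1.04·[0.2571·0.0000 + 0.7429·16.0000] = 11.4286

£11.43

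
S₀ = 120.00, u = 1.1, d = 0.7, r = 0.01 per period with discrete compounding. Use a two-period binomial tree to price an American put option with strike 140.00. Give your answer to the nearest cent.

20.61

Risk-neutral probability p = (1 + 0.01 − 0.7)/(1.1 − 0.7) = 0.3100/0.4000 = 0.7750
Terminal stock prices: S_uu = 145.2, S_ud = 92.4, S_dd = 58.8
Terminal payoffs (K − S): max(-5.2, 0) = 0, max(47.6, 0) = 47.6, max(81.2, 0) = 81.2
Node u (S = 132): continuation = 1/1.01·[0.7750·0.0000 + 0.2250·47.6000] = 10.6040; exercise value = 8.0000 ≤ continuation, so V_u = 10.6040
Node d (S = 84): continuation = 1/1.01·[0.7750·47.6000 + 0.2250·81.2000] = 54.6139; exercise value = 56.0000 > continuation, so V_d = 56.0000 (exercise)
Node 0 (S = 120): continuation = 1/1.01·[0.7750·10.6040 + 0.2250·56.0000] = 20.6119; exercise value = 20.0000 ≤ continuation, so V_0 = 20.6119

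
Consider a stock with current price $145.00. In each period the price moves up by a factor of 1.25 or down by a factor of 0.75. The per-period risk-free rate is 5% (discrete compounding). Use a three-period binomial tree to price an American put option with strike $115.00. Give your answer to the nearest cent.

Risk-neutral probability p = (1 + 0.05 − 0.75)/(1.25 − 0.75) = 0.3000/0.5000 = 0.6000
Terminal stock prices: S_uuu = 283.2, S_uud = 169.9, S_udd = 102, S_ddd = 61.17
Terminal payoffs (K − S): max(-168.2, 0) = 0, max(-54.92, 0) = 0, max(13.05, 0) = 13.05, max(53.83, 0) = 53.83
Node uu (S = 226.6): continuation = 1/1.05·[0.6000·0.0000 + 0.4000·0.0000] = 0.0000; exercise value = 0.0000 ≤ continuation, so V_uu = 0.0000
Node ud (S = 135.9): continuation = 1/1.05·[0.6000·0.0000 + 0.4000·13.0469] = 4.9702; exercise value = 0.0000 ≤ continuation, so V_ud = 4.9702
Node dd (S = 81.56): continuation = 1/1.05·[0.6000·13.0469 + 0.4000·53.8281] = 27.9613; exercise value = 33.4375 > continuation, so V_dd = 33.4375 (exercise)
Node u (S = 181.2): continuation = 1/1.05·[0.6000·0.0000 + 0.4000·4.9702] = 1.8934; exercise value = 0.0000 ≤ continuation, so V_u = 1.8934
Node d (S = 108.8): continuation = 1/1.05·[0.6000·4.9702 + 0.4000·33.4375] = 15.5782; exercise value = 6.2500 ≤ continuation, so V_d = 15.5782
Node 0 (S = 145): continuation = 1/1.05·[0.6000·1.8934 + 0.4000·15.5782] = 7.0165; exercise value = 0.0000 ≤ continuation, so V_0 = 7.0165

$7.02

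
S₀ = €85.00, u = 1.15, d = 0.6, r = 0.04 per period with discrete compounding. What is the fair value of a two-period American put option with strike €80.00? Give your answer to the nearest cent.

€8.74

Risk-neutral probability p = (1 + 0.04 − 0.6)/(1.15 − 0.6) = 0.4400/0.5500 = 0.8000
Terminal stock prices: S_uu = 112.4, S_ud = 58.65, S_dd = 30.6
Terminal payoffs (K − S): max(-32.41, 0) = 0, max(21.35, 0) = 21.35, max(49.4, 0) = 49.4
Node u (S = 97.75): continuation = 1/1.04·[0.8000·0.0000 + 0.2000·21.3500] = 4.1058; exercise value = 0.0000 ≤ continuation, so V_u = 4.1058
Node d (S = 51): continuation = 1/1.04·[0.8000·21.3500 + 0.2000·49.4000] = 25.9231; exercise value = 29.0000 > continuation, so V_d = 29.0000 (exercise)
Node 0 (S = 85): continuation = 1/1.04·[0.8000·4.1058 + 0.2000·29.0000] = 8.7352; exercise value = 0.0000 ≤ continuation, so V_0 = 8.7352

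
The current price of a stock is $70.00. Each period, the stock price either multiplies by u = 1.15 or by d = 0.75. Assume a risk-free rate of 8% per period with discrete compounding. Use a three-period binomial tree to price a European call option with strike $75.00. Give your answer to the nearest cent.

Risk-neutral probability p = (1 + 0.08 − 0.75)/(1.15 − 0.75) = 0.3300/0.4000 = 0.8250
Terminal stock prices: S_uuu = 106.5, S_uud = 69.43, S_udd = 45.28, S_ddd = 29.53
Terminal payoffs (S − K): max(31.46, 0) = 31.46, max(-5.569, 0) = 0, max(-29.72, 0) = 0, max(-45.47, 0) = 0
Node uu (S = 92.57): V_uu = 1/1.08·[0.8250·31.4612 + 0.1750·0.0000] = 24.0329
Node ud (S = 60.38): V_ud = 1/1.08·[0.8250·0.0000 + 0.1750·0.0000] = 0.0000
Node dd (S = 39.38): V_dd = 1/1.08·[0.8250·0.0000 + 0.1750·0.0000] = 0.0000
Node u (S = 80.5): V_u = 1/1.08·[0.8250·24.0329 + 0.1750·0.0000] = 18.3585
Node d (S = 52.5): V_d = 1/1.08·[0.8250·0.0000 + 0.1750·0.0000] = 0.0000
Node 0 (S = 70): V_0 = 1/1.08·[0.8250·18.3585 + 0.1750·0.0000] = 14.0238

$14.02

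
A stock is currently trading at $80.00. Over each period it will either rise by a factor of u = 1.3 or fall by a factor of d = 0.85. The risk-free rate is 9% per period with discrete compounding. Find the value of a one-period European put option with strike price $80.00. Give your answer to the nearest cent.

$5.14

Risk-neutral probability p = (1 + 0.09 − 0.85)/(1.3 − 0.85) = 0.2400/0.4500 = 0.5333
Terminal stock prices: S_u = 104, S_d = 68
Terminal payoffs (K − S): max(-24, 0) = 0, max(12, 0) = 12
Node 0 (S = 80): V_0 = 1/1.09·[0.5333·0.0000 + 0.4667·12.0000] = 5.1376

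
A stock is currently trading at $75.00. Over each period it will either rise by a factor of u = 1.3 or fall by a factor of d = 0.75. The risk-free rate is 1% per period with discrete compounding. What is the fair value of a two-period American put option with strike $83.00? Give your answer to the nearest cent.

$16.38

Risk-neutral probability p = (1 + 0.01 − 0.75)/(1.3 − 0.75) = 0.2600/0.5500 = 0.4727
Terminal stock prices: S_uu = 126.8, S_ud = 73.12, S_dd = 42.19
Terminal payoffs (K − S): max(-43.75, 0) = 0, max(9.875, 0) = 9.875, max(40.81, 0) = 40.81
Node u (S = 97.5): continuation = 1/1.01·[0.4727·0.0000 + 0.5273·9.8750] = 5.1553; exercise value = 0.0000 ≤ continuation, so V_u = 5.1553
Node d (S = 56.25): continuation = 1/1.01·[0.4727·9.8750 + 0.5273·40.8125] = 25.9282; exercise value = 26.7500 > continuation, so V_d = 26.7500 (exercise)
Node 0 (S = 75): continuation = 1/1.01·[0.4727·5.1553 + 0.5273·26.7500] = 16.3778; exercise value = 8.0000 ≤ continuation, so V_0 = 16.3778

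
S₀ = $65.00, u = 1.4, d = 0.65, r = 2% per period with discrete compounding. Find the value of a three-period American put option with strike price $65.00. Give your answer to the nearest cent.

$15.60

Risk-neutral probability p = (1 + 0.02 − 0.65)/(1.4 − 0.65) = 0.3700/0.7500 = 0.4933
Terminal stock prices: S_uuu = 178.4, S_uud = 82.81, S_udd = 38.45, S_ddd = 17.85
Terminal payoffs (K − S): max(-113.4, 0) = 0, max(-17.81, 0) = 0, max(26.55, 0) = 26.55, max(47.15, 0) = 47.15
Node uu (S = 127.4): continuation = 1/1.02·[0.4933·0.0000 + 0.5067·0.0000] = 0.0000; exercise value = 0.0000 ≤ continuation, so V_uu = 0.0000
Node ud (S = 59.15): continuation = 1/1.02·[0.4933·0.0000 + 0.5067·26.5525] = 13.1895; exercise value = 5.8500 ≤ continuation, so V_ud = 13.1895
Node dd (S = 27.46): continuation = 1/1.02·[0.4933·26.5525 + 0.5067·47.1494] = 36.2630; exercise value = 37.5375 > continuation, so V_dd = 37.5375 (exercise)
Node u (S = 91): continuation = 1/1.02·[0.4933·0.0000 + 0.5067·13.1895] = 6.5516; exercise value = 0.0000 ≤ continuation, so V_u = 6.5516
Node d (S = 42.25): continuation = 1/1.02·[0.4933·13.1895 + 0.5067·37.5375] = 25.0253; exercise value = 22.7500 ≤ continuation, so V_d = 25.0253
Node 0 (S = 65): continuation = 1/1.02·[0.4933·6.5516 + 0.5067·25.0253] = 15.5996; exercise value = 0.0000 ≤ continuation, so V_0 = 15.5996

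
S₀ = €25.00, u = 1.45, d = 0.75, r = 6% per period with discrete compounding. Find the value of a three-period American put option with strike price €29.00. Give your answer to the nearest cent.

€6.38

Risk-neutral probability p = (1 + 0.06 − 0.75)/(1.45 − 0.75) = 0.3100/0.7000 = 0.4429
Terminal stock prices: S_uuu = 76.22, S_uud = 39.42, S_udd = 20.39, S_ddd = 10.55
Terminal payoffs (K − S): max(-47.22, 0) = 0, max(-10.42, 0) = 0, max(8.609, 0) = 8.609, max(18.45, 0) = 18.45
Node uu (S = 52.56): continuation = 1/1.06·[0.4429·0.0000 + 0.5571·0.0000] = 0.0000; exercise value = 0.0000 ≤ continuation, so V_uu = 0.0000
Node ud (S = 27.19): continuation = 1/1.06·[0.4429·0.0000 + 0.5571·8.6094] = 4.5251; exercise value = 1.8125 ≤ continuation, so V_ud = 4.5251
Node dd (S = 14.06): continuation = 1/1.06·[0.4429·8.6094 + 0.5571·18.4531] = 13.2960; exercise value = 14.9375 > continuation, so V_dd = 14.9375 (exercise)
Node u (S = 36.25): continuation = 1/1.06·[0.4429·0.0000 + 0.5571·4.5251] = 2.3784; exercise value = 0.0000 ≤ continuation, so V_u = 2.3784
Node d (S = 18.75): continuation = 1/1.06·[0.4429·4.5251 + 0.5571·14.9375] = 9.7418; exercise value = 10.2500 > continuation, so V_d = 10.2500 (exercise)
Node 0 (S = 25): continuation = 1/1.06·[0.4429·2.3784 + 0.5571·10.2500] = 6.3812; exercise value = 4.0000 ≤ continuation, so V_0 = 6.3812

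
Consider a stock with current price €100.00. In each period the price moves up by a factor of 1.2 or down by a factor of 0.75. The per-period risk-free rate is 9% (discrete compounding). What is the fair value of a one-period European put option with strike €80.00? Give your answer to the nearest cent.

€1.12

Risk-neutral probability p = (1 + 0.09 − 0.75)/(1.2 − 0.75) = 0.3400/0.4500 = 0.7556
Terminal stock prices: S_u = 120, S_d = 75
Terminal payoffs (K − S): max(-40, 0) = 0, max(5, 0) = 5
Node 0 (S = 100): V_0 = 1/1.09·[0.7556·0.0000 + 0.2444·5.0000] = 1.1213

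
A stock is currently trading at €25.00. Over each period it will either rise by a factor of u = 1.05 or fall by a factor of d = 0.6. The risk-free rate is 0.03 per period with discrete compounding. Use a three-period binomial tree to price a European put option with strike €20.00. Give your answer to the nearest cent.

€0.44

Risk-neutral probability p = (1 + 0.03 − 0.6)/(1.05 − 0.6) = 0.4300/0.4500 = 0.9556
Terminal stock prices: S_uuu = 28.94, S_uud = 16.54, S_udd = 9.45, S_ddd = 5.4
Terminal payoffs (K − S): max(-8.941, 0) = 0, max(3.463, 0) = 3.463, max(10.55, 0) = 10.55, max(14.6, 0) = 14.6
Node uu (S = 27.56): V_uu = 1/1.03·[0.9556·0.0000 + 0.0444·3.4625] = 0.1494
Node ud (S = 15.75): V_ud = 1/1.03·[0.9556·3.4625 + 0.0444·10.5500] = 3.6675
Node dd (S = 9): V_dd = 1/1.03·[0.9556·10.5500 + 0.0444·14.6000] = 10.4175
Node u (S = 26.25): V_u = 1/1.03·[0.9556·0.1494 + 0.0444·3.6675] = 0.2969
Node d (S = 15): V_d = 1/1.03·[0.9556·3.6675 + 0.0444·10.4175] = 3.8519
Node 0 (S = 25): V_0 = 1/1.03·[0.9556·0.2969 + 0.0444·3.8519] = 0.4416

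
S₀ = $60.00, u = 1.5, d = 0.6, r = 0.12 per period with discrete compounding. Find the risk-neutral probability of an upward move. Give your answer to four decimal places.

Risk-neutral probability p = (1 + 0.12 − 0.6)/(1.5 − 0.6) = 0.5200/0.9000 = 0.5778

p = 0.5778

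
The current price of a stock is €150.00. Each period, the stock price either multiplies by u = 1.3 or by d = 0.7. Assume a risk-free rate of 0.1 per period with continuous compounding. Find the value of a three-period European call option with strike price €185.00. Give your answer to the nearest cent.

€32.98

Risk-neutral probability p = (e^0.1 − 0.7)/(1.3 − 0.7) = 0.4052/0.6000 = 0.6753
Terminal stock prices: S_uuu = 329.6, S_uud = 177.5, S_udd = 95.55, S_ddd = 51.45
Terminal payoffs (S − K): max(144.6, 0) = 144.6, max(-7.55, 0) = 0, max(-89.45, 0) = 0, max(-133.6, 0) = 0
Node uu (S = 253.5): V_uu = e^(−0.1)·[0.6753·144.5500 + 0.3247·0.0000] = 88.3234
Node ud (S = 136.5): V_ud = e^(−0.1)·[0.6753·0.0000 + 0.3247·0.0000] = 0.0000
Node dd (S = 73.5): V_dd = e^(−0.1)·[0.6753·0.0000 + 0.3247·0.0000] = 0.0000
Node u (S = 195): V_u = e^(−0.1)·[0.6753·88.3234 + 0.3247·0.0000] = 53.9676
Node d (S = 105): V_d = e^(−0.1)·[0.6753·0.0000 + 0.3247·0.0000] = 0.0000
Node 0 (S = 150): V_0 = e^(−0.1)·[0.6753·53.9676 + 0.3247·0.0000] = 32.9755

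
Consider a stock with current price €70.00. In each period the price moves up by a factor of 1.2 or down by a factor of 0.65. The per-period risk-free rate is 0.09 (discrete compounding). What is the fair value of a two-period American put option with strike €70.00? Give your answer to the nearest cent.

€6.57

Risk-neutral probability p = (1 + 0.09 − 0.65)/(1.2 − 0.65) = 0.4400/0.5500 = 0.8000
Terminal stock prices: S_uu = 100.8, S_ud = 54.6, S_dd = 29.58
Terminal payoffs (K − S): max(-30.8, 0) = 0, max(15.4, 0) = 15.4, max(40.42, 0) = 40.42
Node u (S = 84): continuation = 1/1.09·[0.8000·0.0000 + 0.2000·15.4000] = 2.8257; exercise value = 0.0000 ≤ continuation, so V_u = 2.8257
Node d (S = 45.5): continuation = 1/1.09·[0.8000·15.4000 + 0.2000·40.4250] = 18.7202; exercise value = 24.5000 > continuation, so V_d = 24.5000 (exercise)
Node 0 (S = 70): continuation = 1/1.09·[0.8000·2.8257 + 0.2000·24.5000] = 6.5693; exercise value = 0.0000 ≤ continuation, so V_0 = 6.5693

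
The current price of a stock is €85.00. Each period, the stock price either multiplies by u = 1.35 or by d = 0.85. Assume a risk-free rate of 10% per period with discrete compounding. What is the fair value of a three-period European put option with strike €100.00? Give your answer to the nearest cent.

Risk-neutral probability p = (1 + 0.1 − 0.85)/(1.35 − 0.85) = 0.2500/0.5000 = 0.5000
Terminal stock prices: S_uuu = 209.1, S_uud = 131.7, S_udd = 82.91, S_ddd = 52.2
Terminal payoffs (K − S): max(-109.1, 0) = 0, max(-31.68, 0) = 0, max(17.09, 0) = 17.09, max(47.8, 0) = 47.8
Node uu (S = 154.9): V_uu = 1/1.1·[0.5000·0.0000 + 0.5000·0.0000] = 0.0000
Node ud (S = 97.54): V_ud = 1/1.1·[0.5000·0.0000 + 0.5000·17.0931] = 7.7696
Node dd (S = 61.41): V_dd = 1/1.1·[0.5000·17.0931 + 0.5000·47.7994] = 29.4966
Node u (S = 114.8): V_u = 1/1.1·[0.5000·0.0000 + 0.5000·7.7696] = 3.5316
Node d (S = 72.25): V_d = 1/1.1·[0.5000·7.7696 + 0.5000·29.4966] = 16.9392
Node 0 (S = 85): V_0 = 1/1.1·[0.5000·3.5316 + 0.5000·16.9392] = 9.3049

€9.30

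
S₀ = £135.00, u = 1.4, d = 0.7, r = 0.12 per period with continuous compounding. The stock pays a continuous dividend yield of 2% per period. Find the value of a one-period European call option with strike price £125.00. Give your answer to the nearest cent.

Per-period risk-free factor R = e^0.12 = 1.1275; dividend-adjusted growth = e^(0.12−0.02) = 1.1052.
Risk-neutral probability p = (1.1052 − 0.7)/(1.4 − 0.7) = 0.4052/0.7000 = 0.5788
Terminal stock prices: S_u = 189, S_d = 94.5
Terminal payoffs (S − K): max(64, 0) = 64, max(-30.5, 0) = 0
Node 0 (S = 135): V_0 = e^(−0.12)·[0.5788·64.0000 + 0.4212·0.0000] = 32.8553

£32.86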